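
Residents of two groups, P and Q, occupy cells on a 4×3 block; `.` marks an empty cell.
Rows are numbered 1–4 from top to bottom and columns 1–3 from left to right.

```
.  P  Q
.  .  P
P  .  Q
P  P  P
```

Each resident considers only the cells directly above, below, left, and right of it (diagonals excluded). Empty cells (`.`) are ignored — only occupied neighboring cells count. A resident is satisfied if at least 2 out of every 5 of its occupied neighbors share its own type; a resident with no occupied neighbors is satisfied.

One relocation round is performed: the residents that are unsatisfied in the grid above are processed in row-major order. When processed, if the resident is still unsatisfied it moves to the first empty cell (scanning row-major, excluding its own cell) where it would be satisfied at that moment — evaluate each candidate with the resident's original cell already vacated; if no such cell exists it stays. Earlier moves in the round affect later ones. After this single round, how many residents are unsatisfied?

0

Initially unsatisfied (in order): (1,2), (1,3), (2,3), (3,3).
  (1,2) → (1,1).
  (1,3): no empty cell satisfies it; stays.
  (2,3) → (1,2).
  (3,3) → (2,3).
Resulting grid:
P P Q
. . Q
P . .
P P P
All satisfied now.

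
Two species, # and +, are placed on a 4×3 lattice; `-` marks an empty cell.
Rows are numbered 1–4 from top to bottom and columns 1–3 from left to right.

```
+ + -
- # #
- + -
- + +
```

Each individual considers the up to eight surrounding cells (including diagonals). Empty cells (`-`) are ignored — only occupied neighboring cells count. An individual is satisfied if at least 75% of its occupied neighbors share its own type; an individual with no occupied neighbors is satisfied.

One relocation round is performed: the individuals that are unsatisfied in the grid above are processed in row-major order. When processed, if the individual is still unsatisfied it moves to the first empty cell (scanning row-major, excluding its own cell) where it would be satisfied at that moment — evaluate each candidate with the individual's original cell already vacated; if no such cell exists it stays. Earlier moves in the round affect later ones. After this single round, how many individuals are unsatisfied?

Initially unsatisfied (in order): (1,1), (1,2), (2,2), (2,3), (3,2).
  (1,1) → (4,1).
  (1,2) → (3,1).
  (2,2) → (1,1).
  (2,3) → (1,2).
  (3,2): now satisfied by earlier moves; stays.
Resulting grid:
# # -
- - -
+ + -
+ + +
All satisfied now.

0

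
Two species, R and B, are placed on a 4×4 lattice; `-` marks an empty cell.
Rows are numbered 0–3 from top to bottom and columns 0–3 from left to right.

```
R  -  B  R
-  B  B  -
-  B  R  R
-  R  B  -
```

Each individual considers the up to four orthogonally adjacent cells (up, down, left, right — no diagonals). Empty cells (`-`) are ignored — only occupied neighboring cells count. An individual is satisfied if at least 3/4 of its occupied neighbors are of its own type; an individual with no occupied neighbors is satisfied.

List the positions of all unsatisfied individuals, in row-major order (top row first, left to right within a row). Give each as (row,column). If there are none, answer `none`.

Row 0: (0,0)R 0/0 ok · (0,2)B 1/2 unhappy · (0,3)R 0/1 unhappy
Row 1: (1,1)B 2/2 ok · (1,2)B 2/3 unhappy
Row 2: (2,1)B 1/3 unhappy · (2,2)R 1/4 unhappy · (2,3)R 1/1 ok
Row 3: (3,1)R 0/2 unhappy · (3,2)B 0/2 unhappy

(0,2), (0,3), (1,2), (2,1), (2,2), (3,1), (3,2)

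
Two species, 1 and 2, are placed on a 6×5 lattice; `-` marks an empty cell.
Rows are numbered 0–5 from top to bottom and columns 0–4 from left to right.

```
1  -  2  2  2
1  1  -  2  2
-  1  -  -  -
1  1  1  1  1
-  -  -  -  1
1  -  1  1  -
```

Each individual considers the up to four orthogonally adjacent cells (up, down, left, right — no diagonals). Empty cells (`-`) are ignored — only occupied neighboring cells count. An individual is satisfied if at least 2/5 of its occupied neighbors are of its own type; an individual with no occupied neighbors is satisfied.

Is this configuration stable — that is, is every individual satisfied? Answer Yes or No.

(0,0)1 1/1 ok
(0,2)2 1/1 ok
(0,3)2 3/3 ok
(0,4)2 2/2 ok
(1,0)1 2/2 ok
(1,1)1 2/2 ok
(1,3)2 2/2 ok
(1,4)2 2/2 ok
(2,1)1 2/2 ok
(3,0)1 1/1 ok
(3,1)1 3/3 ok
(3,2)1 2/2 ok
(3,3)1 2/2 ok
(3,4)1 2/2 ok
(4,4)1 1/1 ok
(5,0)1 0/0 ok
(5,2)1 1/1 ok
(5,3)1 1/1 ok
All meet the threshold, so the configuration is stable.

Yes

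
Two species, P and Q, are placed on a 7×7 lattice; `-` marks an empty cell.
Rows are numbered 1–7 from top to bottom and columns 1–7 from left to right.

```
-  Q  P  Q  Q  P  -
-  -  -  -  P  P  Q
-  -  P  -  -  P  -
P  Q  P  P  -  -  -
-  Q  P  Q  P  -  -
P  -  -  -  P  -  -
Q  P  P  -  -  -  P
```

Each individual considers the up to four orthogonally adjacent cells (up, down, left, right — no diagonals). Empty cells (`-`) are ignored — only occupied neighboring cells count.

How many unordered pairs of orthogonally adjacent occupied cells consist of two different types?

13

Scan each occupied cell's neighbors to the right and below so each pair is counted once.
Row 1: Q(1,2)–P(1,3)≠ P(1,3)–Q(1,4)≠ Q(1,4)–Q(1,5)= Q(1,5)–P(1,6)≠ Q(1,5)–P(2,5)≠ P(1,6)–P(2,6)=  → 4/6 unlike.
Row 2: P(2,5)–P(2,6)= P(2,6)–Q(2,7)≠ P(2,6)–P(3,6)=  → 1/3 unlike.
Row 3: P(3,3)–P(4,3)=  → 0/1 unlike.
Row 4: P(4,1)–Q(4,2)≠ Q(4,2)–P(4,3)≠ Q(4,2)–Q(5,2)= P(4,3)–P(4,4)= P(4,3)–P(5,3)= P(4,4)–Q(5,4)≠  → 3/6 unlike.
Row 5: Q(5,2)–P(5,3)≠ P(5,3)–Q(5,4)≠ Q(5,4)–P(5,5)≠ P(5,5)–P(6,5)=  → 3/4 unlike.
Row 6: P(6,1)–Q(7,1)≠  → 1/1 unlike.
Row 7: Q(7,1)–P(7,2)≠ P(7,2)–P(7,3)=  → 1/2 unlike.
Total adjacent occupied pairs: 23; unlike-type pairs: 13.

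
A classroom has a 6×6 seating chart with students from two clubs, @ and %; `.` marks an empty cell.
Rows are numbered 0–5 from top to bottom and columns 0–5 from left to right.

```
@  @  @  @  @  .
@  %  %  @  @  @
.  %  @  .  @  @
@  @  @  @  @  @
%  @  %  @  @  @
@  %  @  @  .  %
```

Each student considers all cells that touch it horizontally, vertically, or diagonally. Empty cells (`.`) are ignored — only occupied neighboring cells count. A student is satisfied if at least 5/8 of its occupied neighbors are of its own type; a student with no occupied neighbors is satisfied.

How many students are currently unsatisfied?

15

Row 0: (0,0)@ 2/3 satisfied · (0,1)@ 3/5 not · (0,2)@ 3/5 not · (0,3)@ 4/5 satisfied · (0,4)@ 4/4 satisfied
Row 1: (1,0)@ 2/4 not · (1,1)% 2/7 not · (1,2)% 2/7 not · (1,3)@ 6/7 satisfied · (1,4)@ 6/6 satisfied · (1,5)@ 4/4 satisfied
Row 2: (2,1)% 2/7 not · (2,2)@ 4/7 not · (2,4)@ 7/7 satisfied · (2,5)@ 5/5 satisfied
Row 3: (3,0)@ 2/4 not · (3,1)@ 4/7 not · (3,2)@ 5/7 satisfied · (3,3)@ 6/7 satisfied · (3,4)@ 7/7 satisfied · (3,5)@ 5/5 satisfied
Row 4: (4,0)% 1/5 not · (4,1)@ 5/8 satisfied · (4,2)% 1/8 not · (4,3)@ 6/7 satisfied · (4,4)@ 6/7 satisfied · (4,5)@ 3/4 satisfied
Row 5: (5,0)@ 1/3 not · (5,1)% 2/5 not · (5,2)@ 3/5 not · (5,3)@ 3/4 satisfied · (5,5)% 0/2 not
Unsatisfied: (0,1), (0,2), (1,0), (1,1), (1,2), (2,1), (2,2), (3,0), (3,1), (4,0), (4,2), (5,0), (5,1), (5,2), (5,5) — 15 in total.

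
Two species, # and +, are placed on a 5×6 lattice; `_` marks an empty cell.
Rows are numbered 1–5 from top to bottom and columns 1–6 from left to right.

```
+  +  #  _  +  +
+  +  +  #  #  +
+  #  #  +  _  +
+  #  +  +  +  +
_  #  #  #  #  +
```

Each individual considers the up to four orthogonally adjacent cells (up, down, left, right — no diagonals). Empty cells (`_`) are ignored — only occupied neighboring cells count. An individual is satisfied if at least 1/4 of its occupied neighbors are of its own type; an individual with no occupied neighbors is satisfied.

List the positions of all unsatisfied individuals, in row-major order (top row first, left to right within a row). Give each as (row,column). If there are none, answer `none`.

Row 1: (1,1)+ 2/2 ok · (1,2)+ 2/3 ok · (1,3)# 0/2 unhappy · (1,5)+ 1/2 ok · (1,6)+ 2/2 ok
Row 2: (2,1)+ 3/3 ok · (2,2)+ 3/4 ok · (2,3)+ 1/4 ok · (2,4)# 1/3 ok · (2,5)# 1/3 ok · (2,6)+ 2/3 ok
Row 3: (3,1)+ 2/3 ok · (3,2)# 2/4 ok · (3,3)# 1/4 ok · (3,4)+ 1/3 ok · (3,6)+ 2/2 ok
Row 4: (4,1)+ 1/2 ok · (4,2)# 2/4 ok · (4,3)+ 1/4 ok · (4,4)+ 3/4 ok · (4,5)+ 2/3 ok · (4,6)+ 3/3 ok
Row 5: (5,2)# 2/2 ok · (5,3)# 2/3 ok · (5,4)# 2/3 ok · (5,5)# 1/3 ok · (5,6)+ 1/2 ok

(1,3)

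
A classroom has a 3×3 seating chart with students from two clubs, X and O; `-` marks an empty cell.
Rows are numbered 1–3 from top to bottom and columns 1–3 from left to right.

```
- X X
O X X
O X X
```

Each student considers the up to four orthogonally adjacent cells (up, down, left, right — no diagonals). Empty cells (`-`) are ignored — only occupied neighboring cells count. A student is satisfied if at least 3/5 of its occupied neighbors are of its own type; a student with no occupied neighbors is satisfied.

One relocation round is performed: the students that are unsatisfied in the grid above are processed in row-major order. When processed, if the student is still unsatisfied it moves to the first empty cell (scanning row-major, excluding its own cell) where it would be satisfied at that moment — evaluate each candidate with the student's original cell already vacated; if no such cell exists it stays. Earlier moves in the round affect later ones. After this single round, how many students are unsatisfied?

2

Initially unsatisfied (in order): (2,1), (3,1).
  (2,1): no empty cell satisfies it; stays.
  (3,1): no empty cell satisfies it; stays.
Resulting grid:
- X X
O X X
O X X
Unsatisfied now: (2,1), (3,1).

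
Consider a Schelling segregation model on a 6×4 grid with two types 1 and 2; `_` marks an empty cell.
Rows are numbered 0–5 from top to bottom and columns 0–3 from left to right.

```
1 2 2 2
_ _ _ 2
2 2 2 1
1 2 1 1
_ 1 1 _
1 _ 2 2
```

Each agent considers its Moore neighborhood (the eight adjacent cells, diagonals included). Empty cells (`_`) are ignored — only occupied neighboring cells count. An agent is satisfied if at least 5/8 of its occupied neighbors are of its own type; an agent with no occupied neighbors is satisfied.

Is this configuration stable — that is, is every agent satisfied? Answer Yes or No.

No

(0,0)1 0/1 unhappy
(0,1)2 1/2 unhappy
(0,2)2 3/3 ok
(0,3)2 2/2 ok
(1,3)2 3/4 ok
(2,0)2 2/3 ok
(2,1)2 3/5 unhappy
(2,2)2 3/6 unhappy
(2,3)1 2/4 unhappy
(3,0)1 1/4 unhappy
(3,1)2 3/7 unhappy
(3,2)1 4/7 unhappy
(3,3)1 3/4 ok
(4,1)1 4/6 ok
(4,2)1 3/6 unhappy
(5,0)1 1/1 ok
(5,2)2 1/3 unhappy
(5,3)2 1/2 unhappy
For instance (0,0) has only 0/1 same-type neighbors, below 5/8.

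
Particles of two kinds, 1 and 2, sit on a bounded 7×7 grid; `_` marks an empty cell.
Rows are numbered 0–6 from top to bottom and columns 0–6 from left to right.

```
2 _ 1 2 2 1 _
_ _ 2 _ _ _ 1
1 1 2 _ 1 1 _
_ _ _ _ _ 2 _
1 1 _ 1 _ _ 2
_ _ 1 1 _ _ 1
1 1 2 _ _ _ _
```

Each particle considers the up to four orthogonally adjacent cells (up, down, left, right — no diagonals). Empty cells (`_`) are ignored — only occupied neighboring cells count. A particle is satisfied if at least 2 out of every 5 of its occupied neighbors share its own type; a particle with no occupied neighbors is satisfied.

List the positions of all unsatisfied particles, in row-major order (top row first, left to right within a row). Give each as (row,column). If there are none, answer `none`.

Row 0: (0,0)2 0/0 ✓ · (0,2)1 0/2 ✗ · (0,3)2 1/2 ✓ · (0,4)2 1/2 ✓ · (0,5)1 0/1 ✗
Row 1: (1,2)2 1/2 ✓ · (1,6)1 0/0 ✓
Row 2: (2,0)1 1/1 ✓ · (2,1)1 1/2 ✓ · (2,2)2 1/2 ✓ · (2,4)1 1/1 ✓ · (2,5)1 1/2 ✓
Row 3: (3,5)2 0/1 ✗
Row 4: (4,0)1 1/1 ✓ · (4,1)1 1/1 ✓ · (4,3)1 1/1 ✓ · (4,6)2 0/1 ✗
Row 5: (5,2)1 1/2 ✓ · (5,3)1 2/2 ✓ · (5,6)1 0/1 ✗
Row 6: (6,0)1 1/1 ✓ · (6,1)1 1/2 ✓ · (6,2)2 0/2 ✗

(0,2), (0,5), (3,5), (4,6), (5,6), (6,2)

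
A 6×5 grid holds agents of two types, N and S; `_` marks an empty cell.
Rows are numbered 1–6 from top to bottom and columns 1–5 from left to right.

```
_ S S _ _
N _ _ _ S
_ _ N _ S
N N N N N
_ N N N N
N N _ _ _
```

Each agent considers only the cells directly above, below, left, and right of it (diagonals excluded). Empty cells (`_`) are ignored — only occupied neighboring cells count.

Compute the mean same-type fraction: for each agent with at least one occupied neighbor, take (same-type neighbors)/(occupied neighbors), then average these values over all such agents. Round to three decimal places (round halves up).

(1,2)S 1/1
(1,3)S 1/1
(2,1)N — no occupied neighbors
(2,5)S 1/1
(3,3)N 1/1
(3,5)S 1/2
(4,1)N 1/1
(4,2)N 3/3
(4,3)N 4/4
(4,4)N 3/3
(4,5)N 2/3
(5,2)N 3/3
(5,3)N 3/3
(5,4)N 3/3
(5,5)N 2/2
(6,1)N 1/1
(6,2)N 2/2
Sum over 16 agents: 1/1 + 1/1 + 1/1 + 1/1 + 1/2 + 1/1 + 3/3 + 4/4 + 3/3 + 2/3 + 3/3 + 3/3 + 3/3 + 2/2 + 1/1 + 2/2 = 91/6; mean = 91/6 ÷ 16 = 91/96 = 0.947916… → 0.948.

0.948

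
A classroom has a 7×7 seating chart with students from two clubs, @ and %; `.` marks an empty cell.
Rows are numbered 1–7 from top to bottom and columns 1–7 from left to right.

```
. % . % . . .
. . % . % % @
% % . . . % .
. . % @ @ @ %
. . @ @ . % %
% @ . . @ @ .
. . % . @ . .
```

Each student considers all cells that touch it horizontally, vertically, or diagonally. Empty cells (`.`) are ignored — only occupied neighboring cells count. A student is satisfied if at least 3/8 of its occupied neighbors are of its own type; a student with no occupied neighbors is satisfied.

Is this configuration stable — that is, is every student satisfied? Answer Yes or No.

Row 1: (1,2)% 1/1 ✓ · (1,4)% 2/2 ✓
Row 2: (2,3)% 3/3 ✓ · (2,5)% 3/3 ✓ · (2,6)% 2/3 ✓ · (2,7)@ 0/2 ✗
Row 3: (3,1)% 1/1 ✓ · (3,2)% 3/3 ✓ · (3,6)% 3/6 ✓
Row 4: (4,3)% 1/4 ✗ · (4,4)@ 3/4 ✓ · (4,5)@ 3/5 ✓ · (4,6)@ 1/5 ✗ · (4,7)% 3/4 ✓
Row 5: (5,3)@ 3/4 ✓ · (5,4)@ 4/5 ✓ · (5,6)% 2/6 ✗ · (5,7)% 2/4 ✓
Row 6: (6,1)% 0/1 ✗ · (6,2)@ 1/3 ✗ · (6,5)@ 3/4 ✓ · (6,6)@ 2/4 ✓
Row 7: (7,3)% 0/1 ✗ · (7,5)@ 2/2 ✓
For instance (2,7) has only 0/2 same-type neighbors, below 3/8.

No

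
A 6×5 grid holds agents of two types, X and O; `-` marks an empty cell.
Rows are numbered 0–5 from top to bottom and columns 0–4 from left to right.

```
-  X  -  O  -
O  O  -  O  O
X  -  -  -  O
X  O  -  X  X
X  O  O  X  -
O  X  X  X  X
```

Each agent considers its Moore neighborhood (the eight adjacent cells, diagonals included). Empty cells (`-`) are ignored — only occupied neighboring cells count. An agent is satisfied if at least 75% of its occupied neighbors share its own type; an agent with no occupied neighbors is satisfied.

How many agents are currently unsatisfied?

15

(0,1)X 0/2 ✗
(0,3)O 2/2 ✓
(1,0)O 1/3 ✗
(1,1)O 1/3 ✗
(1,3)O 3/3 ✓
(1,4)O 3/3 ✓
(2,0)X 1/4 ✗
(2,4)O 2/4 ✗
(3,0)X 2/4 ✗
(3,1)O 2/5 ✗
(3,3)X 2/4 ✗
(3,4)X 2/3 ✗
(4,0)X 2/5 ✗
(4,1)O 3/7 ✗
(4,2)O 2/7 ✗
(4,3)X 5/6 ✓
(5,0)O 1/3 ✗
(5,1)X 2/5 ✗
(5,2)X 3/5 ✗
(5,3)X 3/4 ✓
(5,4)X 2/2 ✓
Unsatisfied: (0,1), (1,0), (1,1), (2,0), (2,4), (3,0), (3,1), (3,3), (3,4), (4,0), (4,1), (4,2), (5,0), (5,1), (5,2) — 15 in total.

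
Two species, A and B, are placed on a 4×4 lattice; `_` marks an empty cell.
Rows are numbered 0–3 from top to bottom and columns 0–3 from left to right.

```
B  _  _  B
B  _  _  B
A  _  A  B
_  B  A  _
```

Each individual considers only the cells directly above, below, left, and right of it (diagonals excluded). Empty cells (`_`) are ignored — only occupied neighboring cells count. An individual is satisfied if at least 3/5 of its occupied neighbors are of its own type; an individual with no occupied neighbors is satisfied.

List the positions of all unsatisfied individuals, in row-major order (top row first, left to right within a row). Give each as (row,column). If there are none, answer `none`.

Row 0: (0,0)B 1/1 ok · (0,3)B 1/1 ok
Row 1: (1,0)B 1/2 unhappy · (1,3)B 2/2 ok
Row 2: (2,0)A 0/1 unhappy · (2,2)A 1/2 unhappy · (2,3)B 1/2 unhappy
Row 3: (3,1)B 0/1 unhappy · (3,2)A 1/2 unhappy

(1,0), (2,0), (2,2), (2,3), (3,1), (3,2)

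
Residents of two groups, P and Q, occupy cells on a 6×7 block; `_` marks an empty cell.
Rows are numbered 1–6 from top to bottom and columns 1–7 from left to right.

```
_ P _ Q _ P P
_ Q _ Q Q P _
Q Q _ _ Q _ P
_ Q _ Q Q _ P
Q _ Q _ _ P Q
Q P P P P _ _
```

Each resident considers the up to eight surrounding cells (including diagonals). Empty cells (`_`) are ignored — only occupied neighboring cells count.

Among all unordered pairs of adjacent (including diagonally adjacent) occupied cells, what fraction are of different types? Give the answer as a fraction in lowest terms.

4/13

Scan each occupied cell's neighbors to the right and below (and the two forward diagonals) so each pair is counted once.
Row 1: P(1,2)–Q(2,2)≠ Q(1,4)–Q(2,4)= Q(1,4)–Q(2,5)= P(1,6)–P(1,7)= P(1,6)–P(2,6)= P(1,6)–Q(2,5)≠ P(1,7)–P(2,6)=  → 2/7 unlike.
Row 2: Q(2,2)–Q(3,2)= Q(2,2)–Q(3,1)= Q(2,4)–Q(2,5)= Q(2,4)–Q(3,5)= Q(2,5)–P(2,6)≠ Q(2,5)–Q(3,5)= P(2,6)–P(3,7)= P(2,6)–Q(3,5)≠  → 2/8 unlike.
Row 3: Q(3,1)–Q(3,2)= Q(3,1)–Q(4,2)= Q(3,2)–Q(4,2)= Q(3,5)–Q(4,5)= Q(3,5)–Q(4,4)= P(3,7)–P(4,7)=  → 0/6 unlike.
Row 4: Q(4,2)–Q(5,3)= Q(4,2)–Q(5,1)= Q(4,4)–Q(4,5)= Q(4,4)–Q(5,3)= Q(4,5)–P(5,6)≠ P(4,7)–Q(5,7)≠ P(4,7)–P(5,6)=  → 2/7 unlike.
Row 5: Q(5,1)–Q(6,1)= Q(5,1)–P(6,2)≠ Q(5,3)–P(6,3)≠ Q(5,3)–P(6,4)≠ Q(5,3)–P(6,2)≠ P(5,6)–Q(5,7)≠ P(5,6)–P(6,5)=  → 5/7 unlike.
Row 6: Q(6,1)–P(6,2)≠ P(6,2)–P(6,3)= P(6,3)–P(6,4)= P(6,4)–P(6,5)=  → 1/4 unlike.
Total adjacent occupied pairs: 39; unlike-type pairs: 12.
12/39 reduces to 4/13.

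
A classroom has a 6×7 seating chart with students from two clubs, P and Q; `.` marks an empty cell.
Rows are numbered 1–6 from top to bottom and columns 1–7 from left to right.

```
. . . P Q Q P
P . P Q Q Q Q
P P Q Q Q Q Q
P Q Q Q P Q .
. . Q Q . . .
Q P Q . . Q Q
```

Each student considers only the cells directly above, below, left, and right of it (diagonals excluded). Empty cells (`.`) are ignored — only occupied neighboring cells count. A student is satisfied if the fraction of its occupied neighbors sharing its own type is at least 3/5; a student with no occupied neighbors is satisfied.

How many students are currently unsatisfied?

(1,4)P 0/2 unhappy
(1,5)Q 2/3 ok
(1,6)Q 2/3 ok
(1,7)P 0/2 unhappy
(2,1)P 1/1 ok
(2,3)P 0/2 unhappy
(2,4)Q 2/4 unhappy
(2,5)Q 4/4 ok
(2,6)Q 4/4 ok
(2,7)Q 2/3 ok
(3,1)P 3/3 ok
(3,2)P 1/3 unhappy
(3,3)Q 2/4 unhappy
(3,4)Q 4/4 ok
(3,5)Q 3/4 ok
(3,6)Q 4/4 ok
(3,7)Q 2/2 ok
(4,1)P 1/2 unhappy
(4,2)Q 1/3 unhappy
(4,3)Q 4/4 ok
(4,4)Q 3/4 ok
(4,5)P 0/3 unhappy
(4,6)Q 1/2 unhappy
(5,3)Q 3/3 ok
(5,4)Q 2/2 ok
(6,1)Q 0/1 unhappy
(6,2)P 0/2 unhappy
(6,3)Q 1/2 unhappy
(6,6)Q 1/1 ok
(6,7)Q 1/1 ok
Unsatisfied: (1,4), (1,7), (2,3), (2,4), (3,2), (3,3), (4,1), (4,2), (4,5), (4,6), (6,1), (6,2), (6,3) — 13 in total.

13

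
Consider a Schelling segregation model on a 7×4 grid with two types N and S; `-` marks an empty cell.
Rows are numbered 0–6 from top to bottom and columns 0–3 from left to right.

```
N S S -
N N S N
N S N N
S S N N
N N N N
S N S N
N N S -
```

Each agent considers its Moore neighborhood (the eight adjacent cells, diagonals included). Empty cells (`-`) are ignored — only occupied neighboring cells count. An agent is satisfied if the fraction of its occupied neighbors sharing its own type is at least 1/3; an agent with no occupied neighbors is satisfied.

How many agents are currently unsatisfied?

4

(0,0)N 2/3 satisfied
(0,1)S 2/5 satisfied
(0,2)S 2/4 satisfied
(1,0)N 3/5 satisfied
(1,1)N 4/8 satisfied
(1,2)S 3/7 satisfied
(1,3)N 2/4 satisfied
(2,0)N 2/5 satisfied
(2,1)S 3/8 satisfied
(2,2)N 5/8 satisfied
(2,3)N 4/5 satisfied
(3,0)S 2/5 satisfied
(3,1)S 2/8 not
(3,2)N 6/8 satisfied
(3,3)N 5/5 satisfied
(4,0)N 2/5 satisfied
(4,1)N 4/8 satisfied
(4,2)N 6/8 satisfied
(4,3)N 4/5 satisfied
(5,0)S 0/5 not
(5,1)N 5/8 satisfied
(5,2)S 1/7 not
(5,3)N 2/4 satisfied
(6,0)N 2/3 satisfied
(6,1)N 2/5 satisfied
(6,2)S 1/4 not
Unsatisfied: (3,1), (5,0), (5,2), (6,2) — 4 in total.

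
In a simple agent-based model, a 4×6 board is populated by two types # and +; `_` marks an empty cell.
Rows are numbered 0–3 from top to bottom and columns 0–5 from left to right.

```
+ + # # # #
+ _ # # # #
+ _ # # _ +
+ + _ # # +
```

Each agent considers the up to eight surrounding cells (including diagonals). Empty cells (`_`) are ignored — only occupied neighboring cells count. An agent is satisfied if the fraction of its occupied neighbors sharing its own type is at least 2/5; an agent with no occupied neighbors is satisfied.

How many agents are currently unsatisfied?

1

Row 0: (0,0)+ 2/2 ✓ · (0,1)+ 2/4 ✓ · (0,2)# 3/4 ✓ · (0,3)# 5/5 ✓ · (0,4)# 5/5 ✓ · (0,5)# 3/3 ✓
Row 1: (1,0)+ 3/3 ✓ · (1,2)# 5/6 ✓ · (1,3)# 7/7 ✓ · (1,4)# 6/7 ✓ · (1,5)# 3/4 ✓
Row 2: (2,0)+ 3/3 ✓ · (2,2)# 4/5 ✓ · (2,3)# 6/6 ✓ · (2,5)+ 1/4 ✗
Row 3: (3,0)+ 2/2 ✓ · (3,1)+ 2/3 ✓ · (3,3)# 3/3 ✓ · (3,4)# 2/4 ✓ · (3,5)+ 1/2 ✓
Unsatisfied: (2,5) — 1 in total.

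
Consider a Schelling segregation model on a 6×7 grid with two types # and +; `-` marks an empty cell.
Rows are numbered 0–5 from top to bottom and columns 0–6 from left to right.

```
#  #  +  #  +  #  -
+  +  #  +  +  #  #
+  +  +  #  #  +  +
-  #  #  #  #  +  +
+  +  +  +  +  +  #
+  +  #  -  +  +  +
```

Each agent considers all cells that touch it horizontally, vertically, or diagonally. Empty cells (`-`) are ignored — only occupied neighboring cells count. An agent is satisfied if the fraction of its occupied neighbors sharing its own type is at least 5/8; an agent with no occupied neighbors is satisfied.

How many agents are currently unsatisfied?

26

(0,0)# 1/3 not
(0,1)# 2/5 not
(0,2)+ 2/5 not
(0,3)# 1/5 not
(0,4)+ 2/5 not
(0,5)# 2/4 not
(1,0)+ 3/5 not
(1,1)+ 5/8 satisfied
(1,2)# 3/8 not
(1,3)+ 4/8 not
(1,4)+ 3/8 not
(1,5)# 3/7 not
(1,6)# 2/4 not
(2,0)+ 3/4 satisfied
(2,1)+ 4/7 not
(2,2)+ 3/8 not
(2,3)# 5/8 satisfied
(2,4)# 4/8 not
(2,5)+ 4/8 not
(2,6)+ 3/5 not
(3,1)# 1/7 not
(3,2)# 3/8 not
(3,3)# 4/8 not
(3,4)# 3/8 not
(3,5)+ 5/8 satisfied
(3,6)+ 4/5 satisfied
(4,0)+ 3/4 satisfied
(4,1)+ 4/7 not
(4,2)+ 3/7 not
(4,3)+ 3/7 not
(4,4)+ 5/7 satisfied
(4,5)+ 6/8 satisfied
(4,6)# 0/5 not
(5,0)+ 3/3 satisfied
(5,1)+ 4/5 satisfied
(5,2)# 0/4 not
(5,4)+ 4/4 satisfied
(5,5)+ 4/5 satisfied
(5,6)+ 2/3 satisfied
Unsatisfied: (0,0), (0,1), (0,2), (0,3), (0,4), (0,5), (1,0), (1,2), (1,3), (1,4), (1,5), (1,6), (2,1), (2,2), (2,4), (2,5), (2,6), (3,1), (3,2), (3,3), (3,4), (4,1), (4,2), (4,3), (4,6), (5,2) — 26 in total.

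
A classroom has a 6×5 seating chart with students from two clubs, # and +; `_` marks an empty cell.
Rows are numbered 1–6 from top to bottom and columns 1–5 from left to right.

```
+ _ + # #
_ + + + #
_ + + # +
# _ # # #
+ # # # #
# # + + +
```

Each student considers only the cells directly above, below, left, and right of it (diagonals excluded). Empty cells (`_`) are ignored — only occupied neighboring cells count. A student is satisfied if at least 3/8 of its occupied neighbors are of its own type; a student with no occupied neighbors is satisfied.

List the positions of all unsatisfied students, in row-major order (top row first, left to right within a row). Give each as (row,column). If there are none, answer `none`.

(1,4), (2,4), (2,5), (3,4), (3,5), (4,1), (5,1), (6,3)

(1,1)+ 0/0 ok
(1,3)+ 1/2 ok
(1,4)# 1/3 unhappy
(1,5)# 2/2 ok
(2,2)+ 2/2 ok
(2,3)+ 4/4 ok
(2,4)+ 1/4 unhappy
(2,5)# 1/3 unhappy
(3,2)+ 2/2 ok
(3,3)+ 2/4 ok
(3,4)# 1/4 unhappy
(3,5)+ 0/3 unhappy
(4,1)# 0/1 unhappy
(4,3)# 2/3 ok
(4,4)# 4/4 ok
(4,5)# 2/3 ok
(5,1)+ 0/3 unhappy
(5,2)# 2/3 ok
(5,3)# 3/4 ok
(5,4)# 3/4 ok
(5,5)# 2/3 ok
(6,1)# 1/2 ok
(6,2)# 2/3 ok
(6,3)+ 1/3 unhappy
(6,4)+ 2/3 ok
(6,5)+ 1/2 ok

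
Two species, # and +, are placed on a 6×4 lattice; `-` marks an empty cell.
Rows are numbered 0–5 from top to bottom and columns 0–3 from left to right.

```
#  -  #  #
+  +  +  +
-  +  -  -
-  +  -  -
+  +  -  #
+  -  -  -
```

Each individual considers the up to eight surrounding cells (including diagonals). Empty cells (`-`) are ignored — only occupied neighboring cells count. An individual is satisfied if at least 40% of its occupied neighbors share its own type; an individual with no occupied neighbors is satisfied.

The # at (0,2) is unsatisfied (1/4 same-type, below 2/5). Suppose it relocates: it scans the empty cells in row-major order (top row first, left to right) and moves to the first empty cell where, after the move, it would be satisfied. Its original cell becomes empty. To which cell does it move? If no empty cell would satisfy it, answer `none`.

Vacating (0,2). Empty cells in order:
  (0,1): 1/4 same-type → still unsatisfied.
  (2,0): 0/4 same-type → still unsatisfied.
  (2,2): 0/5 same-type → still unsatisfied.
  (2,3): 0/2 same-type → still unsatisfied.
  (3,0): 0/4 same-type → still unsatisfied.
  (3,2): 1/4 same-type → still unsatisfied.
  (3,3): 1/1 same-type → satisfied — stop here.

(3,3)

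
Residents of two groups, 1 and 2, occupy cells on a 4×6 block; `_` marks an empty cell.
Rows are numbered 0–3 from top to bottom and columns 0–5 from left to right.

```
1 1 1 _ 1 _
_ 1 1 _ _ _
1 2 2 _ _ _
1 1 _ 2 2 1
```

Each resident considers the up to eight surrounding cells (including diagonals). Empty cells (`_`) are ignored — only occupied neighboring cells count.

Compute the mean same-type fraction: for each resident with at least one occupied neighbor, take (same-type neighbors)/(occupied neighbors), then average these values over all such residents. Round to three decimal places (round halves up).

0.638

(0,0)1 2/2
(0,1)1 4/4
(0,2)1 3/3
(0,4)1 — no occupied neighbors
(1,1)1 5/7
(1,2)1 3/5
(2,0)1 3/4
(2,1)2 1/6
(2,2)2 2/5
(3,0)1 2/3
(3,1)1 2/4
(3,3)2 2/2
(3,4)2 1/2
(3,5)1 0/1
Sum over 13 residents: 2/2 + 4/4 + 3/3 + 5/7 + 3/5 + 3/4 + 1/6 + 2/5 + 2/3 + 2/4 + 2/2 + 1/2 + 0/1 = 697/84; mean = 697/84 ÷ 13 = 697/1092 = 0.638278… → 0.638.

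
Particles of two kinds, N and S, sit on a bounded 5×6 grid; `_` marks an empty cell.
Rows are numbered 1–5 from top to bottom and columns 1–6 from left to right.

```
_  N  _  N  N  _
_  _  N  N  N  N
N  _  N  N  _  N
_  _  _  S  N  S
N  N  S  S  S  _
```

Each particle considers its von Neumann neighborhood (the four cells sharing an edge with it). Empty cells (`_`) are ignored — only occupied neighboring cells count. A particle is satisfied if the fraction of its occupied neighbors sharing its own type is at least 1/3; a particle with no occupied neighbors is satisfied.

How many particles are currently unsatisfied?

Row 1: (1,2)N 0/0 satisfied · (1,4)N 2/2 satisfied · (1,5)N 2/2 satisfied
Row 2: (2,3)N 2/2 satisfied · (2,4)N 4/4 satisfied · (2,5)N 3/3 satisfied · (2,6)N 2/2 satisfied
Row 3: (3,1)N 0/0 satisfied · (3,3)N 2/2 satisfied · (3,4)N 2/3 satisfied · (3,6)N 1/2 satisfied
Row 4: (4,4)S 1/3 satisfied · (4,5)N 0/3 not · (4,6)S 0/2 not
Row 5: (5,1)N 1/1 satisfied · (5,2)N 1/2 satisfied · (5,3)S 1/2 satisfied · (5,4)S 3/3 satisfied · (5,5)S 1/2 satisfied
Unsatisfied: (4,5), (4,6) — 2 in total.

2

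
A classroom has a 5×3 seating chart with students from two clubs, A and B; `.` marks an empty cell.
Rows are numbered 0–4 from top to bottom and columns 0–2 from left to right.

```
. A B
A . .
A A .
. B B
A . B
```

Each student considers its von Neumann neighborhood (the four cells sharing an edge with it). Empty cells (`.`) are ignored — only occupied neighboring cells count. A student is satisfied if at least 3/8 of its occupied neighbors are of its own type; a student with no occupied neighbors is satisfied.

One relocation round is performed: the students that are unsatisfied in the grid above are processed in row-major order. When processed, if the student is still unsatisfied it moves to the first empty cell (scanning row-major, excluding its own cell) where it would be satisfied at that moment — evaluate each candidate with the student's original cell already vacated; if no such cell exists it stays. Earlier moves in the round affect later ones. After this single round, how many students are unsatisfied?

0

Initially unsatisfied (in order): (0,1), (0,2).
  (0,1) → (0,0).
  (0,2): now satisfied by earlier moves; stays.
Resulting grid:
A . B
A . .
A A .
. B B
A . B
All satisfied now.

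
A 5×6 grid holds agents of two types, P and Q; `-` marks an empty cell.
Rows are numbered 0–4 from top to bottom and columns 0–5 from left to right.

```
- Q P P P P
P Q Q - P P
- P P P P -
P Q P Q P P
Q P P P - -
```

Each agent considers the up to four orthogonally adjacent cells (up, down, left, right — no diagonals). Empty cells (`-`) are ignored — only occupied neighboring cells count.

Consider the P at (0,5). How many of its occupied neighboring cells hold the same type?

Occupied neighbors of (0,5): (1,5)=P, (0,4)=P.
Same type (P): 2 of 2.

2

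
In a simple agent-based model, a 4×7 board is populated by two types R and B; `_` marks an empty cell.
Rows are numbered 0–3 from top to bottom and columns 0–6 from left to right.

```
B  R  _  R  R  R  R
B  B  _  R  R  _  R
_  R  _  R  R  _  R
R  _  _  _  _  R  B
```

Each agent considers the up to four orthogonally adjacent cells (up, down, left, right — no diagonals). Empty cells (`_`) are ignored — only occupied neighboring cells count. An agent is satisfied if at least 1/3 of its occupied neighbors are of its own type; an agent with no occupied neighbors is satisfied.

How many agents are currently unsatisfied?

(0,0)B 1/2 satisfied
(0,1)R 0/2 not
(0,3)R 2/2 satisfied
(0,4)R 3/3 satisfied
(0,5)R 2/2 satisfied
(0,6)R 2/2 satisfied
(1,0)B 2/2 satisfied
(1,1)B 1/3 satisfied
(1,3)R 3/3 satisfied
(1,4)R 3/3 satisfied
(1,6)R 2/2 satisfied
(2,1)R 0/1 not
(2,3)R 2/2 satisfied
(2,4)R 2/2 satisfied
(2,6)R 1/2 satisfied
(3,0)R 0/0 satisfied
(3,5)R 0/1 not
(3,6)B 0/2 not
Unsatisfied: (0,1), (2,1), (3,5), (3,6) — 4 in total.

4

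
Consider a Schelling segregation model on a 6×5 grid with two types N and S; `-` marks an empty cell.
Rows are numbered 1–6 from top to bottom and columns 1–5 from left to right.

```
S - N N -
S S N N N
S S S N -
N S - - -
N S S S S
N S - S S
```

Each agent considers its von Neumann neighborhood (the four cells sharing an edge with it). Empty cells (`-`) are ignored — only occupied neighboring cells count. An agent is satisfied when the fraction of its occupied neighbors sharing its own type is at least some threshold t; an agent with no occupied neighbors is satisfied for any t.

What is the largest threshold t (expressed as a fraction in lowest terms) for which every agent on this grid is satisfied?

1/3

Row 1: (1,1)S 1/1 · (1,3)N 2/2 · (1,4)N 2/2
Row 2: (2,1)S 3/3 · (2,2)S 2/3 · (2,3)N 2/4 · (2,4)N 4/4 · (2,5)N 1/1
Row 3: (3,1)S 2/3 · (3,2)S 4/4 · (3,3)S 1/3 · (3,4)N 1/2
Row 4: (4,1)N 1/3 · (4,2)S 2/3
Row 5: (5,1)N 2/3 · (5,2)S 3/4 · (5,3)S 2/2 · (5,4)S 3/3 · (5,5)S 2/2
Row 6: (6,1)N 1/2 · (6,2)S 1/2 · (6,4)S 2/2 · (6,5)S 2/2
The smallest same-type fraction is 1/3 at (3,3), which reduces to 1/3. Any threshold above that leaves this agent unsatisfied.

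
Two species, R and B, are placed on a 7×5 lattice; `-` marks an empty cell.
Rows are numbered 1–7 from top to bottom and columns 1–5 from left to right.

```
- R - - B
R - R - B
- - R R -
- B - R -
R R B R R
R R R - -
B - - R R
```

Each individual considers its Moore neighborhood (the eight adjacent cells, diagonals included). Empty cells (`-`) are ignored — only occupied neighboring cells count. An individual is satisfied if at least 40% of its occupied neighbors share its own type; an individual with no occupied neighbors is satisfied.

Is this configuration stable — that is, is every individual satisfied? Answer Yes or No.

No

Row 1: (1,2)R 2/2 ✓ · (1,5)B 1/1 ✓
Row 2: (2,1)R 1/1 ✓ · (2,3)R 3/3 ✓ · (2,5)B 1/2 ✓
Row 3: (3,3)R 3/4 ✓ · (3,4)R 3/4 ✓
Row 4: (4,2)B 1/4 ✗ · (4,4)R 4/5 ✓
Row 5: (5,1)R 3/4 ✓ · (5,2)R 4/6 ✓ · (5,3)B 1/6 ✗ · (5,4)R 3/4 ✓ · (5,5)R 2/2 ✓
Row 6: (6,1)R 3/4 ✓ · (6,2)R 4/6 ✓ · (6,3)R 4/5 ✓
Row 7: (7,1)B 0/2 ✗ · (7,4)R 2/2 ✓ · (7,5)R 1/1 ✓
For instance (4,2) has only 1/4 same-type neighbors, below 2/5.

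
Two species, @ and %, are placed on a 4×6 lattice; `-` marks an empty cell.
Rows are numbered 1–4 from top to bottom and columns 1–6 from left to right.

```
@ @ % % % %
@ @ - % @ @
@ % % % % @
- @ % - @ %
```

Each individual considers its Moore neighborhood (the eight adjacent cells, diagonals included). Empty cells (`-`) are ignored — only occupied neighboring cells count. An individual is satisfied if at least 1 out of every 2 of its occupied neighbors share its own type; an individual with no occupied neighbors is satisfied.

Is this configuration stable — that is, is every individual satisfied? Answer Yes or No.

No

(1,1)@ 3/3 satisfied
(1,2)@ 3/4 satisfied
(1,3)% 2/4 satisfied
(1,4)% 3/4 satisfied
(1,5)% 3/5 satisfied
(1,6)% 1/3 not
(2,1)@ 4/5 satisfied
(2,2)@ 4/7 satisfied
(2,4)% 6/7 satisfied
(2,5)@ 2/8 not
(2,6)@ 2/5 not
(3,1)@ 3/4 satisfied
(3,2)% 2/6 not
(3,3)% 4/6 satisfied
(3,4)% 4/6 satisfied
(3,5)% 3/7 not
(3,6)@ 3/5 satisfied
(4,2)@ 1/4 not
(4,3)% 3/4 satisfied
(4,5)@ 1/4 not
(4,6)% 1/3 not
For instance (1,6) has only 1/3 same-type neighbors, below 1/2.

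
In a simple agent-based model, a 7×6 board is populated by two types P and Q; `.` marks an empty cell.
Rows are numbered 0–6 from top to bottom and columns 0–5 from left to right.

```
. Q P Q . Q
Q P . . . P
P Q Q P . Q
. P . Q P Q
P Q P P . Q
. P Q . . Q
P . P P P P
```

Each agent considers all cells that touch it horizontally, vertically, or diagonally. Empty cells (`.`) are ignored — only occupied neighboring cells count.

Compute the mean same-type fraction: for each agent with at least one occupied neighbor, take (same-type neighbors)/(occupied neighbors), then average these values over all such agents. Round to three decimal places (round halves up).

Row 0: (0,1)Q 1/3 · (0,2)P 1/3 · (0,3)Q 0/1 · (0,5)Q 0/1
Row 1: (1,0)Q 2/4 · (1,1)P 2/6 · (1,5)P 0/2
Row 2: (2,0)P 2/4 · (2,1)Q 2/5 · (2,2)Q 2/5 · (2,3)P 1/3 · (2,5)Q 1/3
Row 3: (3,1)P 3/6 · (3,3)Q 1/5 · (3,4)P 2/6 · (3,5)Q 2/3
Row 4: (4,0)P 2/3 · (4,1)Q 1/5 · (4,2)P 3/6 · (4,3)P 2/4 · (4,5)Q 2/3
Row 5: (5,1)P 4/6 · (5,2)Q 1/6 · (5,5)Q 1/3
Row 6: (6,0)P 1/1 · (6,2)P 2/3 · (6,3)P 2/3 · (6,4)P 2/3 · (6,5)P 1/2
Sum over 29 agents: 1/3 + 1/3 + 0/1 + 0/1 + 2/4 + 2/6 + 0/2 + 2/4 + 2/5 + 2/5 + 1/3 + 1/3 + 3/6 + 1/5 + 2/6 + 2/3 + 2/3 + 1/5 + 3/6 + 2/4 + 2/3 + 4/6 + 1/6 + 1/3 + 1/1 + 2/3 + 2/3 + 2/3 + 1/2 = 371/30; mean = 371/30 ÷ 29 = 371/870 = 0.426436… → 0.426.

0.426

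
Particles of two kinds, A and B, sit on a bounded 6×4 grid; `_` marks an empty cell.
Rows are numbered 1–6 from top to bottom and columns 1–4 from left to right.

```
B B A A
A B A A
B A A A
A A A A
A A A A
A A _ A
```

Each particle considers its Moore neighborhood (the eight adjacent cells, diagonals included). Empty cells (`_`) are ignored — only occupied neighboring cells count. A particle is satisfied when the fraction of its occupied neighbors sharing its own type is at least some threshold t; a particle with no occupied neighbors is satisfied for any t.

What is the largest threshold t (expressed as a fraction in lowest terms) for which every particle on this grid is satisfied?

Row 1: (1,1)B 2/3 · (1,2)B 2/5 · (1,3)A 3/5 · (1,4)A 3/3
Row 2: (2,1)A 1/5 · (2,2)B 3/8 · (2,3)A 6/8 · (2,4)A 5/5
Row 3: (3,1)B 1/5 · (3,2)A 6/8 · (3,3)A 7/8 · (3,4)A 5/5
Row 4: (4,1)A 4/5 · (4,2)A 7/8 · (4,3)A 8/8 · (4,4)A 5/5
Row 5: (5,1)A 5/5 · (5,2)A 7/7 · (5,3)A 7/7 · (5,4)A 4/4
Row 6: (6,1)A 3/3 · (6,2)A 4/4 · (6,4)A 2/2
The smallest same-type fraction is 1/5 at (2,1), which reduces to 1/5. Any threshold above that leaves this particle unsatisfied.

1/5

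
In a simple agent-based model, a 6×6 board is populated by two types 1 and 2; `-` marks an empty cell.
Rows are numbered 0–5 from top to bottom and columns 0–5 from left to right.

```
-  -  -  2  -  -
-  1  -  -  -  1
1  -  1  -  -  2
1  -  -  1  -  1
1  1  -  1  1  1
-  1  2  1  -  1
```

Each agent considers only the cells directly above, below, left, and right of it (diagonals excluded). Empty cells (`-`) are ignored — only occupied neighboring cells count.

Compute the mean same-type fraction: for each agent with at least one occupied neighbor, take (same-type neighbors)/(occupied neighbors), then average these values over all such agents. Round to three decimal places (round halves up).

(0,3)2 — no occupied neighbors
(1,1)1 — no occupied neighbors
(1,5)1 0/1
(2,0)1 1/1
(2,2)1 — no occupied neighbors
(2,5)2 0/2
(3,0)1 2/2
(3,3)1 1/1
(3,5)1 1/2
(4,0)1 2/2
(4,1)1 2/2
(4,3)1 3/3
(4,4)1 2/2
(4,5)1 3/3
(5,1)1 1/2
(5,2)2 0/2
(5,3)1 1/2
(5,5)1 1/1
Sum over 15 agents: 0/1 + 1/1 + 0/2 + 2/2 + 1/1 + 1/2 + 2/2 + 2/2 + 3/3 + 2/2 + 3/3 + 1/2 + 0/2 + 1/2 + 1/1 = 21/2; mean = 21/2 ÷ 15 = 7/10 = 0.7 → 0.700.

0.700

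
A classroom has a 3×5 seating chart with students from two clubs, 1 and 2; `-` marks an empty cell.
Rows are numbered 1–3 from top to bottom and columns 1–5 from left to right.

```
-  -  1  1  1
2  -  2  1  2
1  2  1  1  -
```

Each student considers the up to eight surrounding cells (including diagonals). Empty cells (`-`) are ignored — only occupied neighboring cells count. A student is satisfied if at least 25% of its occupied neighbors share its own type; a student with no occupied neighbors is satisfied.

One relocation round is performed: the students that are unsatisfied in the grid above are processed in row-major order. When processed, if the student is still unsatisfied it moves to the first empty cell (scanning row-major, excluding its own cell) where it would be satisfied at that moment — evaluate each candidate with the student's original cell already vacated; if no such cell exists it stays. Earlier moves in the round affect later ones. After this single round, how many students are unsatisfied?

Initially unsatisfied (in order): (2,3), (2,5), (3,1).
  (2,3) → (1,1).
  (2,5) → (1,2).
  (3,1) → (2,2).
Resulting grid:
2 2 1 1 1
2 1 - 1 -
- 2 1 1 -
All satisfied now.

0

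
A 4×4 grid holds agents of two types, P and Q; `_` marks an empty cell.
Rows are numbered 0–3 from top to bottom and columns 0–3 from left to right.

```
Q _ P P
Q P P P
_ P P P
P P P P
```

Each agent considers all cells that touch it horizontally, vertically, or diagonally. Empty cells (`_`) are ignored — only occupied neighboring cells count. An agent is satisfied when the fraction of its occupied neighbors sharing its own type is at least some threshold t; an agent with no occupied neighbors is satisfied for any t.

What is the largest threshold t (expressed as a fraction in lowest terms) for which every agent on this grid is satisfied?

(0,0)Q 1/2
(0,2)P 4/4
(0,3)P 3/3
(1,0)Q 1/3
(1,1)P 4/6
(1,2)P 7/7
(1,3)P 5/5
(2,1)P 6/7
(2,2)P 8/8
(2,3)P 5/5
(3,0)P 2/2
(3,1)P 4/4
(3,2)P 5/5
(3,3)P 3/3
The smallest same-type fraction is 1/3 at (1,0), which reduces to 1/3. Any threshold above that leaves this agent unsatisfied.

1/3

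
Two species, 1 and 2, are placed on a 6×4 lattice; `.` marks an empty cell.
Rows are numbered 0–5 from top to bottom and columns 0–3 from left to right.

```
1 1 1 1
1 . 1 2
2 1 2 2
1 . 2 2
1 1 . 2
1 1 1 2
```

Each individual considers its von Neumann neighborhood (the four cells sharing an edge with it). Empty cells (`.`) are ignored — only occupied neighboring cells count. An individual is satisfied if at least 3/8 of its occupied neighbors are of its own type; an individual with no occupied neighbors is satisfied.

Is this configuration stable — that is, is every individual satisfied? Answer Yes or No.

Row 0: (0,0)1 2/2 satisfied · (0,1)1 2/2 satisfied · (0,2)1 3/3 satisfied · (0,3)1 1/2 satisfied
Row 1: (1,0)1 1/2 satisfied · (1,2)1 1/3 not · (1,3)2 1/3 not
Row 2: (2,0)2 0/3 not · (2,1)1 0/2 not · (2,2)2 2/4 satisfied · (2,3)2 3/3 satisfied
Row 3: (3,0)1 1/2 satisfied · (3,2)2 2/2 satisfied · (3,3)2 3/3 satisfied
Row 4: (4,0)1 3/3 satisfied · (4,1)1 2/2 satisfied · (4,3)2 2/2 satisfied
Row 5: (5,0)1 2/2 satisfied · (5,1)1 3/3 satisfied · (5,2)1 1/2 satisfied · (5,3)2 1/2 satisfied
For instance (1,2) has only 1/3 same-type neighbors, below 3/8.

No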